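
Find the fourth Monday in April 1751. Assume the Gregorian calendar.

April 1, 1751 is a Thursday.
The first Monday is therefore April 5 (4 days later).
The fourth Monday is 5 + 3×7 = April 26.

April 26, 1751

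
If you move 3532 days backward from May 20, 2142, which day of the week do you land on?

Wednesday

May 20, 2142 is a Sunday.
3532 mod 7 = 4, so 3532 days before a Sunday is Sunday − 4 = Wednesday.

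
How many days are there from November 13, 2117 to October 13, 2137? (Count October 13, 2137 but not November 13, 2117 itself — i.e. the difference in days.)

7274

Nov 13, 2117 → Nov 13, 2118: 365 days.
Nov 13, 2118 → Nov 13, 2119: 365 days.
Nov 13, 2119 → Nov 13, 2120: 366 days (Feb 29, 2120 is in that span).
Nov 13, 2120 → Nov 13, 2121: 365 days.
Nov 13, 2121 → Nov 13, 2122: 365 days.
Nov 13, 2122 → Nov 13, 2123: 365 days.
Nov 13, 2123 → Nov 13, 2124: 366 days (Feb 29, 2124 is in that span).
Nov 13, 2124 → Nov 13, 2125: 365 days.
Nov 13, 2125 → Nov 13, 2126: 365 days.
Nov 13, 2126 → Nov 13, 2127: 365 days.
Nov 13, 2127 → Nov 13, 2128: 366 days (Feb 29, 2128 is in that span).
Nov 13, 2128 → Nov 13, 2129: 365 days.
Nov 13, 2129 → Nov 13, 2130: 365 days.
Nov 13, 2130 → Nov 13, 2131: 365 days.
Nov 13, 2131 → Nov 13, 2132: 366 days (Feb 29, 2132 is in that span).
Nov 13, 2132 → Nov 13, 2133: 365 days.
Nov 13, 2133 → Nov 13, 2134: 365 days.
Nov 13, 2134 → Nov 13, 2135: 365 days.
Nov 13, 2135 → Nov 13, 2136: 366 days (Feb 29, 2136 is in that span).
Nov 13, 2136 → Dec 13, 2136: 30 days (November has 30).
Dec 13, 2136 → Jan 13, 2137: 31 days (December has 31).
Jan 13, 2137 → Feb 13, 2137: 31 days (January has 31).
Feb 13, 2137 → Mar 13, 2137: 28 days (February has 28).
Mar 13, 2137 → Apr 13, 2137: 31 days (March has 31).
Apr 13, 2137 → May 13, 2137: 30 days (April has 30).
May 13, 2137 → Jun 13, 2137: 31 days (May has 31).
Jun 13, 2137 → Jul 13, 2137: 30 days (June has 30).
Jul 13, 2137 → Aug 13, 2137: 31 days (July has 31).
Aug 13, 2137 → Sep 13, 2137: 31 days (August has 31).
Sep 13, 2137 → Oct 13, 2137: 30 days.
Total: 7274 days.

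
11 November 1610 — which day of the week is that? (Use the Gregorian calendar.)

Thursday

Doomsday rule: the anchor day for the 1600s is Tuesday. For year 10: 10÷12 = 0 r 10, and 10÷4 = 2, so 0+10+2 = 12.
Tuesday + 12 ≡ Sunday — that's 1610's doomsday.
In November the doomsday date is Nov 7.
Nov 11 is 4 days after Nov 7; 4 mod 7 = 4, so Sunday + 4 = Thursday.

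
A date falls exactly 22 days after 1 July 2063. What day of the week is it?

Jul 1, 2063 is a Sunday.
22 mod 7 = 1, so 22 days after a Sunday is Sunday + 1 = Monday.

Monday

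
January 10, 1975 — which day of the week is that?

Friday

Doomsday rule: the anchor day for the 1900s is Wednesday. For year 75: 75÷12 = 6 r 3, and 3÷4 = 0, so 6+3+0 = 9.
Wednesday + 9 ≡ Friday — that's 1975's doomsday.
In January the doomsday date is Jan 3 (1975 is not a leap year).
Jan 10 is 7 days after Jan 3; 7 mod 7 = 0, so Friday + 0 = Friday.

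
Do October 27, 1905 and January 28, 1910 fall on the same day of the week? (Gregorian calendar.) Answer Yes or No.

Yes

From Oct 27, 1905 to Jan 28, 1910 is 1554 days.
1554 mod 7 = 0, so they are the same weekday.
(Oct 27, 1905 is a Friday; Jan 28, 1910 is a Friday.)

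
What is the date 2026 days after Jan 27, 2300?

+365 (one year) → Jan 27, 2301 (1661 left).
+365 (one year) → Jan 27, 2302 (1296 left).
+365 (one year) → Jan 27, 2303 (931 left).
+365 (one year) → Jan 27, 2304 (566 left).
+366 (one year; includes Feb 29, 2304) → Jan 27, 2305 (200 left).
Jan has 31 days: +5 → Feb 1, 2305 (195 left).
Feb has 28 days: +28 → Mar 1, 2305 (167 left).
Mar has 31 days: +31 → Apr 1, 2305 (136 left).
Apr has 30 days: +30 → May 1, 2305 (106 left).
May has 31 days: +31 → Jun 1, 2305 (75 left).
Jun has 30 days: +30 → Jul 1, 2305 (45 left).
Jul has 31 days: +31 → Aug 1, 2305 (14 left).
+14 → Aug 15, 2305.

August 15, 2305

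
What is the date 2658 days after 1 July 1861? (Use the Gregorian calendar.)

+365 (one year) → Jul 1, 1862 (2293 left).
+365 (one year) → Jul 1, 1863 (1928 left).
+366 (one year; includes Feb 29, 1864) → Jul 1, 1864 (1562 left).
+365 (one year) → Jul 1, 1865 (1197 left).
+365 (one year) → Jul 1, 1866 (832 left).
+365 (one year) → Jul 1, 1867 (467 left).
+366 (one year; includes Feb 29, 1868) → Jul 1, 1868 (101 left).
Jul has 31 days: +31 → Aug 1, 1868 (70 left).
Aug has 31 days: +31 → Sep 1, 1868 (39 left).
Sep has 30 days: +30 → Oct 1, 1868 (9 left).
+9 → Oct 10, 1868.

October 10, 1868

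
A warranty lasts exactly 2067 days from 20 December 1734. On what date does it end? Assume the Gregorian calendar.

+365 (one year) → Dec 20, 1735 (1702 left).
+366 (one year; includes Feb 29, 1736) → Dec 20, 1736 (1336 left).
+365 (one year) → Dec 20, 1737 (971 left).
+365 (one year) → Dec 20, 1738 (606 left).
+365 (one year) → Dec 20, 1739 (241 left).
Dec has 31 days: +12 → Jan 1, 1740 (229 left).
Jan has 31 days: +31 → Feb 1, 1740 (198 left).
Feb has 29 days: +29 → Mar 1, 1740 (169 left).
Mar has 31 days: +31 → Apr 1, 1740 (138 left).
Apr has 30 days: +30 → May 1, 1740 (108 left).
May has 31 days: +31 → Jun 1, 1740 (77 left).
Jun has 30 days: +30 → Jul 1, 1740 (47 left).
Jul has 31 days: +31 → Aug 1, 1740 (16 left).
+16 → Aug 17, 1740.

August 17, 1740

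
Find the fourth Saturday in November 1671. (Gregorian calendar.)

November 28, 1671

November 1, 1671 is a Sunday.
The first Saturday is therefore November 7 (6 days later).
The fourth Saturday is 7 + 3×7 = November 28.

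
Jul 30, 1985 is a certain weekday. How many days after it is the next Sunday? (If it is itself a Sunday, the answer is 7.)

Jul 30, 1985 is a Tuesday.
From Tuesday to the next Sunday is 5 days.

5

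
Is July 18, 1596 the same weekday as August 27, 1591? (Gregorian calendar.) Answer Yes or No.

From Aug 27, 1591 to Jul 18, 1596 is 1787 days.
1787 mod 7 = 2, so they are different weekdays.
(Aug 27, 1591 is a Tuesday; Jul 18, 1596 is a Thursday.)

No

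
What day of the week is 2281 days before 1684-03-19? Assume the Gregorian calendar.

First find the weekday of Mar 19, 1684. Doomsday rule: the anchor day for the 1600s is Tuesday. For year 84: 84÷12 = 7 r 0, and 0÷4 = 0, so 7+0+0 = 7.
Tuesday + 7 ≡ Tuesday — that's 1684's doomsday.
In March the doomsday date is Mar 14.
Mar 19 is 5 days after Mar 14; 5 mod 7 = 5, so Tuesday + 5 = Sunday.
2281 mod 7 = 6, so 2281 days before a Sunday is Sunday − 6 = Monday.

Monday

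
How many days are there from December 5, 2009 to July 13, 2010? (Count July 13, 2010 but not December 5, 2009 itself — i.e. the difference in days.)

Dec 5, 2009 → Jan 5, 2010: 31 days (December has 31).
Jan 5, 2010 → Feb 5, 2010: 31 days (January has 31).
Feb 5, 2010 → Mar 5, 2010: 28 days (February has 28).
Mar 5, 2010 → Apr 5, 2010: 31 days (March has 31).
Apr 5, 2010 → May 5, 2010: 30 days (April has 30).
May 5, 2010 → Jun 5, 2010: 31 days (May has 31).
Jun 5, 2010 → Jul 5, 2010: 30 days (June has 30).
Jul 5, 2010 → Jul 13, 2010: 8 days.
Total: 220 days.

220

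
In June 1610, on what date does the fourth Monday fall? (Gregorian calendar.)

June 1, 1610 is a Tuesday.
The first Monday is therefore June 7 (6 days later).
The fourth Monday is 7 + 3×7 = June 28.

June 28, 1610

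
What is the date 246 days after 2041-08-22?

April 25, 2042

Aug has 31 days: +10 → Sep 1, 2041 (236 left).
Sep has 30 days: +30 → Oct 1, 2041 (206 left).
Oct has 31 days: +31 → Nov 1, 2041 (175 left).
Nov has 30 days: +30 → Dec 1, 2041 (145 left).
Dec has 31 days: +31 → Jan 1, 2042 (114 left).
Jan has 31 days: +31 → Feb 1, 2042 (83 left).
Feb has 28 days: +28 → Mar 1, 2042 (55 left).
Mar has 31 days: +31 → Apr 1, 2042 (24 left).
+24 → Apr 25, 2042.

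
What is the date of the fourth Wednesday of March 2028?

March 1, 2028 is a Wednesday.
The first Wednesday is therefore March 1 (same day).
The fourth Wednesday is 1 + 3×7 = March 22.

March 22, 2028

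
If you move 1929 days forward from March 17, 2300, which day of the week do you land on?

Wednesday

First find the weekday of Mar 17, 2300. Doomsday rule: the anchor day for the 2300s is Wednesday. For year 00: 0÷12 = 0 r 0, and 0÷4 = 0, so 0+0+0 = 0.
Wednesday + 0 ≡ Wednesday — that's 2300's doomsday.
In March the doomsday date is Mar 14.
Mar 17 is 3 days after Mar 14; 3 mod 7 = 3, so Wednesday + 3 = Saturday.
1929 mod 7 = 4, so 1929 days after a Saturday is Saturday + 4 = Wednesday.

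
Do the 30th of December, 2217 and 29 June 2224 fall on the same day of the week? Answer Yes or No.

Yes

From Dec 30, 2217 to Jun 29, 2224 is 2373 days.
2373 mod 7 = 0, so they are the same weekday.
(Dec 30, 2217 is a Tuesday; Jun 29, 2224 is a Tuesday.)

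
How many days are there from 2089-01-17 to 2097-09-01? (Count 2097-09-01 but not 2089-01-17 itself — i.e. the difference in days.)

Jan 17, 2089 → Jan 17, 2090: 365 days.
Jan 17, 2090 → Jan 17, 2091: 365 days.
Jan 17, 2091 → Jan 17, 2092: 365 days.
Jan 17, 2092 → Jan 17, 2093: 366 days (Feb 29, 2092 is in that span).
Jan 17, 2093 → Jan 17, 2094: 365 days.
Jan 17, 2094 → Jan 17, 2095: 365 days.
Jan 17, 2095 → Jan 17, 2096: 365 days.
Jan 17, 2096 → Jan 17, 2097: 366 days (Feb 29, 2096 is in that span).
Jan 17, 2097 → Feb 17, 2097: 31 days (January has 31).
Feb 17, 2097 → Mar 17, 2097: 28 days (February has 28).
Mar 17, 2097 → Apr 17, 2097: 31 days (March has 31).
Apr 17, 2097 → May 17, 2097: 30 days (April has 30).
May 17, 2097 → Jun 17, 2097: 31 days (May has 31).
Jun 17, 2097 → Jul 17, 2097: 30 days (June has 30).
Jul 17, 2097 → Aug 17, 2097: 31 days (July has 31).
Aug 17, 2097 → Sep 1, 2097: 15 days.
Total: 3149 days.

3149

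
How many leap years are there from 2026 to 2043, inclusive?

Multiples of 4 in [2026,2043]: 4.
Of those, multiples of 100: 0 (not leap unless ÷400).
Multiples of 400: 0.
Leap years = 4 − 0 + 0 = 4.

4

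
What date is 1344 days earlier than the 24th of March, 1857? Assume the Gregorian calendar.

−365 (one year) → Mar 24, 1856 (979 left).
−366 (one year; includes Feb 29, 1856) → Mar 24, 1855 (613 left).
−365 (one year) → Mar 24, 1854 (248 left).
−24 → Feb 28, 1854 (end of Feb, 28 days; 224 left).
−28 → Jan 31, 1854 (end of Jan, 31 days; 196 left).
−31 → Dec 31, 1853 (end of Dec, 31 days; 165 left).
−31 → Nov 30, 1853 (end of Nov, 30 days; 134 left).
−30 → Oct 31, 1853 (end of Oct, 31 days; 104 left).
−31 → Sep 30, 1853 (end of Sep, 30 days; 73 left).
−30 → Aug 31, 1853 (end of Aug, 31 days; 43 left).
−31 → Jul 31, 1853 (end of Jul, 31 days; 12 left).
−12 → Jul 19, 1853.

July 19, 1853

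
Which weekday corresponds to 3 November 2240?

Tuesday

Doomsday rule: the anchor day for the 2200s is Friday. For year 40: 40÷12 = 3 r 4, and 4÷4 = 1, so 3+4+1 = 8.
Friday + 8 ≡ Saturday — that's 2240's doomsday.
In November the doomsday date is Nov 7.
Nov 3 is 4 days before Nov 7; 4 mod 7 = 4, so Saturday − 4 = Tuesday.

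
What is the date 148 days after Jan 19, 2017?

June 16, 2017

Jan has 31 days: +13 → Feb 1, 2017 (135 left).
Feb has 28 days: +28 → Mar 1, 2017 (107 left).
Mar has 31 days: +31 → Apr 1, 2017 (76 left).
Apr has 30 days: +30 → May 1, 2017 (46 left).
May has 31 days: +31 → Jun 1, 2017 (15 left).
+15 → Jun 16, 2017.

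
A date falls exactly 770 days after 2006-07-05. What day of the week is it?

Wednesday

First find the weekday of Jul 5, 2006. Doomsday rule: the anchor day for the 2000s is Tuesday. For year 06: 6÷12 = 0 r 6, and 6÷4 = 1, so 0+6+1 = 7.
Tuesday + 7 ≡ Tuesday — that's 2006's doomsday.
In July the doomsday date is Jul 11.
Jul 5 is 6 days before Jul 11; 6 mod 7 = 6, so Tuesday − 6 = Wednesday.
770 mod 7 = 0, so 770 days after a Wednesday is Wednesday + 0 = Wednesday.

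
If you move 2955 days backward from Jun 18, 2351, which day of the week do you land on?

Sunday

Jun 18, 2351 is a Monday.
2955 mod 7 = 1, so 2955 days before a Monday is Monday − 1 = Sunday.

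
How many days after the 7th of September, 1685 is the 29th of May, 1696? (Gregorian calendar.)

3917

Sep 7, 1685 → Sep 7, 1686: 365 days.
Sep 7, 1686 → Sep 7, 1687: 365 days.
Sep 7, 1687 → Sep 7, 1688: 366 days (Feb 29, 1688 is in that span).
Sep 7, 1688 → Sep 7, 1689: 365 days.
Sep 7, 1689 → Sep 7, 1690: 365 days.
Sep 7, 1690 → Sep 7, 1691: 365 days.
Sep 7, 1691 → Sep 7, 1692: 366 days (Feb 29, 1692 is in that span).
Sep 7, 1692 → Sep 7, 1693: 365 days.
Sep 7, 1693 → Sep 7, 1694: 365 days.
Sep 7, 1694 → Sep 7, 1695: 365 days.
Sep 7, 1695 → Oct 7, 1695: 30 days (September has 30).
Oct 7, 1695 → Nov 7, 1695: 31 days (October has 31).
Nov 7, 1695 → Dec 7, 1695: 30 days (November has 30).
Dec 7, 1695 → Jan 7, 1696: 31 days (December has 31).
Jan 7, 1696 → Feb 7, 1696: 31 days (January has 31).
Feb 7, 1696 → Mar 7, 1696: 29 days (February has 29).
Mar 7, 1696 → Apr 7, 1696: 31 days (March has 31).
Apr 7, 1696 → May 7, 1696: 30 days (April has 30).
May 7, 1696 → May 29, 1696: 22 days.
Total: 3917 days.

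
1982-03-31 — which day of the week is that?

January 1, 1982 is a Friday.
Jan 1, 1982 → Feb 1, 1982: 31 days (January has 31).
Feb 1, 1982 → Mar 1, 1982: 28 days (February has 28).
Mar 1, 1982 → Mar 31, 1982: 30 days.
Total: 89 days.
89 mod 7 = 5, so Friday + 5 = Wednesday.

Wednesday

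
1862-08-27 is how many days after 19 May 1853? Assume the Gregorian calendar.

May 19, 1853 → May 19, 1854: 365 days.
May 19, 1854 → May 19, 1855: 365 days.
May 19, 1855 → May 19, 1856: 366 days (Feb 29, 1856 is in that span).
May 19, 1856 → May 19, 1857: 365 days.
May 19, 1857 → May 19, 1858: 365 days.
May 19, 1858 → May 19, 1859: 365 days.
May 19, 1859 → May 19, 1860: 366 days (Feb 29, 1860 is in that span).
May 19, 1860 → May 19, 1861: 365 days.
May 19, 1861 → May 19, 1862: 365 days.
May 19, 1862 → Jun 19, 1862: 31 days (May has 31).
Jun 19, 1862 → Jul 19, 1862: 30 days (June has 30).
Jul 19, 1862 → Aug 19, 1862: 31 days (July has 31).
Aug 19, 1862 → Aug 27, 1862: 8 days.
Total: 3387 days.

3387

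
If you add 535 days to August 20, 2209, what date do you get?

February 6, 2211

+365 (one year) → Aug 20, 2210 (170 left).
Aug has 31 days: +12 → Sep 1, 2210 (158 left).
Sep has 30 days: +30 → Oct 1, 2210 (128 left).
Oct has 31 days: +31 → Nov 1, 2210 (97 left).
Nov has 30 days: +30 → Dec 1, 2210 (67 left).
Dec has 31 days: +31 → Jan 1, 2211 (36 left).
Jan has 31 days: +31 → Feb 1, 2211 (5 left).
+5 → Feb 6, 2211.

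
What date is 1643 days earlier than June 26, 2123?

December 26, 2118

−365 (one year) → Jun 26, 2122 (1278 left).
−365 (one year) → Jun 26, 2121 (913 left).
−365 (one year) → Jun 26, 2120 (548 left).
−366 (one year; includes Feb 29, 2120) → Jun 26, 2119 (182 left).
−26 → May 31, 2119 (end of May, 31 days; 156 left).
−31 → Apr 30, 2119 (end of Apr, 30 days; 125 left).
−30 → Mar 31, 2119 (end of Mar, 31 days; 95 left).
−31 → Feb 28, 2119 (end of Feb, 28 days; 64 left).
−28 → Jan 31, 2119 (end of Jan, 31 days; 36 left).
−31 → Dec 31, 2118 (end of Dec, 31 days; 5 left).
−5 → Dec 26, 2118.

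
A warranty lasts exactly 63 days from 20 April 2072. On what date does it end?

Apr has 30 days: +11 → May 1, 2072 (52 left).
May has 31 days: +31 → Jun 1, 2072 (21 left).
+21 → Jun 22, 2072.

June 22, 2072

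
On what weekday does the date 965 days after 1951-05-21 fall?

Sunday

May 21, 1951 is a Monday.
965 mod 7 = 6, so 965 days after a Monday is Monday + 6 = Sunday.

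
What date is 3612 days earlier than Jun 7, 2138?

−365 (one year) → Jun 7, 2137 (3247 left).
−365 (one year) → Jun 7, 2136 (2882 left).
−366 (one year; includes Feb 29, 2136) → Jun 7, 2135 (2516 left).
−365 (one year) → Jun 7, 2134 (2151 left).
−365 (one year) → Jun 7, 2133 (1786 left).
−365 (one year) → Jun 7, 2132 (1421 left).
−366 (one year; includes Feb 29, 2132) → Jun 7, 2131 (1055 left).
−365 (one year) → Jun 7, 2130 (690 left).
−365 (one year) → Jun 7, 2129 (325 left).
−7 → May 31, 2129 (end of May, 31 days; 318 left).
−31 → Apr 30, 2129 (end of Apr, 30 days; 287 left).
−30 → Mar 31, 2129 (end of Mar, 31 days; 257 left).
−31 → Feb 28, 2129 (end of Feb, 28 days; 226 left).
−28 → Jan 31, 2129 (end of Jan, 31 days; 198 left).
−31 → Dec 31, 2128 (end of Dec, 31 days; 167 left).
−31 → Nov 30, 2128 (end of Nov, 30 days; 136 left).
−30 → Oct 31, 2128 (end of Oct, 31 days; 106 left).
−31 → Sep 30, 2128 (end of Sep, 30 days; 75 left).
−30 → Aug 31, 2128 (end of Aug, 31 days; 45 left).
−31 → Jul 31, 2128 (end of Jul, 31 days; 14 left).
−14 → Jul 17, 2128.

July 17, 2128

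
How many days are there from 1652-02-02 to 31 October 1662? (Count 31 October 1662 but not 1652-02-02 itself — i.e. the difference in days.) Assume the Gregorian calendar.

3924

Feb 2, 1652 → Feb 2, 1653: 366 days (Feb 29, 1652 is in that span).
Feb 2, 1653 → Feb 2, 1654: 365 days.
Feb 2, 1654 → Feb 2, 1655: 365 days.
Feb 2, 1655 → Feb 2, 1656: 365 days.
Feb 2, 1656 → Feb 2, 1657: 366 days (Feb 29, 1656 is in that span).
Feb 2, 1657 → Feb 2, 1658: 365 days.
Feb 2, 1658 → Feb 2, 1659: 365 days.
Feb 2, 1659 → Feb 2, 1660: 365 days.
Feb 2, 1660 → Feb 2, 1661: 366 days (Feb 29, 1660 is in that span).
Feb 2, 1661 → Feb 2, 1662: 365 days.
Feb 2, 1662 → Mar 2, 1662: 28 days (February has 28).
Mar 2, 1662 → Apr 2, 1662: 31 days (March has 31).
Apr 2, 1662 → May 2, 1662: 30 days (April has 30).
May 2, 1662 → Jun 2, 1662: 31 days (May has 31).
Jun 2, 1662 → Jul 2, 1662: 30 days (June has 30).
Jul 2, 1662 → Aug 2, 1662: 31 days (July has 31).
Aug 2, 1662 → Sep 2, 1662: 31 days (August has 31).
Sep 2, 1662 → Oct 2, 1662: 30 days (September has 30).
Oct 2, 1662 → Oct 31, 1662: 29 days.
Total: 3924 days.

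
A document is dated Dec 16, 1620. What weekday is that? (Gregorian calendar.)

Doomsday rule: the anchor day for the 1600s is Tuesday. For year 20: 20÷12 = 1 r 8, and 8÷4 = 2, so 1+8+2 = 11.
Tuesday + 11 ≡ Saturday — that's 1620's doomsday.
In December the doomsday date is Dec 12.
Dec 16 is 4 days after Dec 12; 4 mod 7 = 4, so Saturday + 4 = Wednesday.

Wednesday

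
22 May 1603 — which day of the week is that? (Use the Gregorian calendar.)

Thursday

Doomsday rule: the anchor day for the 1600s is Tuesday. For year 03: 3÷12 = 0 r 3, and 3÷4 = 0, so 0+3+0 = 3.
Tuesday + 3 ≡ Friday — that's 1603's doomsday.
In May the doomsday date is May 9.
May 22 is 13 days after May 9; 13 mod 7 = 6, so Friday + 6 = Thursday.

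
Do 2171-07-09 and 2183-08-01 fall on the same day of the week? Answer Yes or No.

No

From Jul 9, 2171 to Aug 1, 2183 is 4406 days.
4406 mod 7 = 3, so they are different weekdays.
(Jul 9, 2171 is a Tuesday; Aug 1, 2183 is a Friday.)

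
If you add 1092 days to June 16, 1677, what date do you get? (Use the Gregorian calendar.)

+365 (one year) → Jun 16, 1678 (727 left).
+365 (one year) → Jun 16, 1679 (362 left).
Jun has 30 days: +15 → Jul 1, 1679 (347 left).
Jul has 31 days: +31 → Aug 1, 1679 (316 left).
Aug has 31 days: +31 → Sep 1, 1679 (285 left).
Sep has 30 days: +30 → Oct 1, 1679 (255 left).
Oct has 31 days: +31 → Nov 1, 1679 (224 left).
Nov has 30 days: +30 → Dec 1, 1679 (194 left).
Dec has 31 days: +31 → Jan 1, 1680 (163 left).
Jan has 31 days: +31 → Feb 1, 1680 (132 left).
Feb has 29 days: +29 → Mar 1, 1680 (103 left).
Mar has 31 days: +31 → Apr 1, 1680 (72 left).
Apr has 30 days: +30 → May 1, 1680 (42 left).
May has 31 days: +31 → Jun 1, 1680 (11 left).
+11 → Jun 12, 1680.

June 12, 1680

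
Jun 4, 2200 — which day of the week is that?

Wednesday

Doomsday rule: the anchor day for the 2200s is Friday. For year 00: 0÷12 = 0 r 0, and 0÷4 = 0, so 0+0+0 = 0.
Friday + 0 ≡ Friday — that's 2200's doomsday.
In June the doomsday date is Jun 6.
Jun 4 is 2 days before Jun 6; 2 mod 7 = 2, so Friday − 2 = Wednesday.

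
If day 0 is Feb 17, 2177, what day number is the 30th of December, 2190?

5064

Feb 17, 2177 → Feb 17, 2178: 365 days.
Feb 17, 2178 → Feb 17, 2179: 365 days.
Feb 17, 2179 → Feb 17, 2180: 365 days.
Feb 17, 2180 → Feb 17, 2181: 366 days (Feb 29, 2180 is in that span).
Feb 17, 2181 → Feb 17, 2182: 365 days.
Feb 17, 2182 → Feb 17, 2183: 365 days.
Feb 17, 2183 → Feb 17, 2184: 365 days.
Feb 17, 2184 → Feb 17, 2185: 366 days (Feb 29, 2184 is in that span).
Feb 17, 2185 → Feb 17, 2186: 365 days.
Feb 17, 2186 → Feb 17, 2187: 365 days.
Feb 17, 2187 → Feb 17, 2188: 365 days.
Feb 17, 2188 → Feb 17, 2189: 366 days (Feb 29, 2188 is in that span).
Feb 17, 2189 → Feb 17, 2190: 365 days.
Feb 17, 2190 → Mar 17, 2190: 28 days (February has 28).
Mar 17, 2190 → Apr 17, 2190: 31 days (March has 31).
Apr 17, 2190 → May 17, 2190: 30 days (April has 30).
May 17, 2190 → Jun 17, 2190: 31 days (May has 31).
Jun 17, 2190 → Jul 17, 2190: 30 days (June has 30).
Jul 17, 2190 → Aug 17, 2190: 31 days (July has 31).
Aug 17, 2190 → Sep 17, 2190: 31 days (August has 31).
Sep 17, 2190 → Oct 17, 2190: 30 days (September has 30).
Oct 17, 2190 → Nov 17, 2190: 31 days (October has 31).
Nov 17, 2190 → Dec 17, 2190: 30 days (November has 30).
Dec 17, 2190 → Dec 30, 2190: 13 days.
Total: 5064 days.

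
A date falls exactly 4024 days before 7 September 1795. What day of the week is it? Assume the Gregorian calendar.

Sep 7, 1795 is a Monday.
4024 mod 7 = 6, so 4024 days before a Monday is Monday − 6 = Tuesday.

Tuesday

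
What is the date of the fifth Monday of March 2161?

March 1, 2161 is a Sunday.
The first Monday is therefore March 2 (1 days later).
The fifth Monday is 2 + 4×7 = March 30.

March 30, 2161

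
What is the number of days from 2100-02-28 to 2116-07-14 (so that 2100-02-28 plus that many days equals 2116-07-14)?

Feb 28, 2100 → Feb 28, 2101: 365 days.
Feb 28, 2101 → Feb 28, 2102: 365 days.
Feb 28, 2102 → Feb 28, 2103: 365 days.
Feb 28, 2103 → Feb 28, 2104: 365 days.
Feb 28, 2104 → Feb 28, 2105: 366 days (Feb 29, 2104 is in that span).
Feb 28, 2105 → Feb 28, 2106: 365 days.
Feb 28, 2106 → Feb 28, 2107: 365 days.
Feb 28, 2107 → Feb 28, 2108: 365 days.
Feb 28, 2108 → Feb 28, 2109: 366 days (Feb 29, 2108 is in that span).
Feb 28, 2109 → Feb 28, 2110: 365 days.
Feb 28, 2110 → Feb 28, 2111: 365 days.
Feb 28, 2111 → Feb 28, 2112: 365 days.
Feb 28, 2112 → Feb 28, 2113: 366 days (Feb 29, 2112 is in that span).
Feb 28, 2113 → Feb 28, 2114: 365 days.
Feb 28, 2114 → Feb 28, 2115: 365 days.
Feb 28, 2115 → Feb 28, 2116: 365 days.
Feb 28, 2116 → Mar 28, 2116: 29 days (February has 29).
Mar 28, 2116 → Apr 28, 2116: 31 days (March has 31).
Apr 28, 2116 → May 28, 2116: 30 days (April has 30).
May 28, 2116 → Jun 28, 2116: 31 days (May has 31).
Jun 28, 2116 → Jul 14, 2116: 16 days.
Total: 5980 days.

5980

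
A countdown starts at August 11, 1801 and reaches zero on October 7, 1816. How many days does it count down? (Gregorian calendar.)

Aug 11, 1801 → Aug 11, 1802: 365 days.
Aug 11, 1802 → Aug 11, 1803: 365 days.
Aug 11, 1803 → Aug 11, 1804: 366 days (Feb 29, 1804 is in that span).
Aug 11, 1804 → Aug 11, 1805: 365 days.
Aug 11, 1805 → Aug 11, 1806: 365 days.
Aug 11, 1806 → Aug 11, 1807: 365 days.
Aug 11, 1807 → Aug 11, 1808: 366 days (Feb 29, 1808 is in that span).
Aug 11, 1808 → Aug 11, 1809: 365 days.
Aug 11, 1809 → Aug 11, 1810: 365 days.
Aug 11, 1810 → Aug 11, 1811: 365 days.
Aug 11, 1811 → Aug 11, 1812: 366 days (Feb 29, 1812 is in that span).
Aug 11, 1812 → Aug 11, 1813: 365 days.
Aug 11, 1813 → Aug 11, 1814: 365 days.
Aug 11, 1814 → Aug 11, 1815: 365 days.
Aug 11, 1815 → Aug 11, 1816: 366 days (Feb 29, 1816 is in that span).
Aug 11, 1816 → Sep 11, 1816: 31 days (August has 31).
Sep 11, 1816 → Oct 7, 1816: 26 days.
Total: 5536 days.

5536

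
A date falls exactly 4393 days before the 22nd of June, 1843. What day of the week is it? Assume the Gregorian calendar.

Sunday

First find the weekday of Jun 22, 1843. Doomsday rule: the anchor day for the 1800s is Friday. For year 43: 43÷12 = 3 r 7, and 7÷4 = 1, so 3+7+1 = 11.
Friday + 11 ≡ Tuesday — that's 1843's doomsday.
In June the doomsday date is Jun 6.
Jun 22 is 16 days after Jun 6; 16 mod 7 = 2, so Tuesday + 2 = Thursday.
4393 mod 7 = 4, so 4393 days before a Thursday is Thursday − 4 = Sunday.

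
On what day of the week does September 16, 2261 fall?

Monday

Doomsday rule: the anchor day for the 2200s is Friday. For year 61: 61÷12 = 5 r 1, and 1÷4 = 0, so 5+1+0 = 6.
Friday + 6 ≡ Thursday — that's 2261's doomsday.
In September the doomsday date is Sep 5.
Sep 16 is 11 days after Sep 5; 11 mod 7 = 4, so Thursday + 4 = Monday.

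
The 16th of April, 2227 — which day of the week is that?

Doomsday rule: the anchor day for the 2200s is Friday. For year 27: 27÷12 = 2 r 3, and 3÷4 = 0, so 2+3+0 = 5.
Friday + 5 ≡ Wednesday — that's 2227's doomsday.
In April the doomsday date is Apr 4.
Apr 16 is 12 days after Apr 4; 12 mod 7 = 5, so Wednesday + 5 = Monday.

Monday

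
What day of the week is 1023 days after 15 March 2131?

First find the weekday of Mar 15, 2131. Doomsday rule: the anchor day for the 2100s is Sunday. For year 31: 31÷12 = 2 r 7, and 7÷4 = 1, so 2+7+1 = 10.
Sunday + 10 ≡ Wednesday — that's 2131's doomsday.
In March the doomsday date is Mar 14.
Mar 15 is 1 day after Mar 14; 1 mod 7 = 1, so Wednesday + 1 = Thursday.
1023 mod 7 = 1, so 1023 days after a Thursday is Thursday + 1 = Friday.

Friday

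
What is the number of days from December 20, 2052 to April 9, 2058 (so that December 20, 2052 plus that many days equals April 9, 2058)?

Dec 20, 2052 → Dec 20, 2053: 365 days.
Dec 20, 2053 → Dec 20, 2054: 365 days.
Dec 20, 2054 → Dec 20, 2055: 365 days.
Dec 20, 2055 → Dec 20, 2056: 366 days (Feb 29, 2056 is in that span).
Dec 20, 2056 → Dec 20, 2057: 365 days.
Dec 20, 2057 → Jan 20, 2058: 31 days (December has 31).
Jan 20, 2058 → Feb 20, 2058: 31 days (January has 31).
Feb 20, 2058 → Mar 20, 2058: 28 days (February has 28).
Mar 20, 2058 → Apr 9, 2058: 20 days.
Total: 1936 days.

1936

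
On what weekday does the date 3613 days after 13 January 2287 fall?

First find the weekday of Jan 13, 2287. Doomsday rule: the anchor day for the 2200s is Friday. For year 87: 87÷12 = 7 r 3, and 3÷4 = 0, so 7+3+0 = 10.
Friday + 10 ≡ Monday — that's 2287's doomsday.
In January the doomsday date is Jan 3 (2287 is not a leap year).
Jan 13 is 10 days after Jan 3; 10 mod 7 = 3, so Monday + 3 = Thursday.
3613 mod 7 = 1, so 3613 days after a Thursday is Thursday + 1 = Friday.

Friday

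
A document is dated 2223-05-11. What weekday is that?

Sunday

Doomsday rule: the anchor day for the 2200s is Friday. For year 23: 23÷12 = 1 r 11, and 11÷4 = 2, so 1+11+2 = 14.
Friday + 14 ≡ Friday — that's 2223's doomsday.
In May the doomsday date is May 9.
May 11 is 2 days after May 9; 2 mod 7 = 2, so Friday + 2 = Sunday.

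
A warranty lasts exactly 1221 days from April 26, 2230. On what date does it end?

+365 (one year) → Apr 26, 2231 (856 left).
+366 (one year; includes Feb 29, 2232) → Apr 26, 2232 (490 left).
+365 (one year) → Apr 26, 2233 (125 left).
Apr has 30 days: +5 → May 1, 2233 (120 left).
May has 31 days: +31 → Jun 1, 2233 (89 left).
Jun has 30 days: +30 → Jul 1, 2233 (59 left).
Jul has 31 days: +31 → Aug 1, 2233 (28 left).
+28 → Aug 29, 2233.

August 29, 2233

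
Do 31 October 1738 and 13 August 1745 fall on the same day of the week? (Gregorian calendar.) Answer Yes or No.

From Oct 31, 1738 to Aug 13, 1745 is 2478 days.
2478 mod 7 = 0, so they are the same weekday.
(Oct 31, 1738 is a Friday; Aug 13, 1745 is a Friday.)

Yes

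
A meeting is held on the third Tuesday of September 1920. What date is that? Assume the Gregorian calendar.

September 21, 1920

September 1, 1920 is a Wednesday.
The first Tuesday is therefore September 7 (6 days later).
The third Tuesday is 7 + 2×7 = September 21.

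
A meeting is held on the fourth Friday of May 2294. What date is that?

May 1, 2294 is a Tuesday.
The first Friday is therefore May 4 (3 days later).
The fourth Friday is 4 + 3×7 = May 25.

May 25, 2294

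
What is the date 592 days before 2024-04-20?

−366 (one year; includes Feb 29, 2024) → Apr 20, 2023 (226 left).
−20 → Mar 31, 2023 (end of Mar, 31 days; 206 left).
−31 → Feb 28, 2023 (end of Feb, 28 days; 175 left).
−28 → Jan 31, 2023 (end of Jan, 31 days; 147 left).
−31 → Dec 31, 2022 (end of Dec, 31 days; 116 left).
−31 → Nov 30, 2022 (end of Nov, 30 days; 85 left).
−30 → Oct 31, 2022 (end of Oct, 31 days; 55 left).
−31 → Sep 30, 2022 (end of Sep, 30 days; 24 left).
−24 → Sep 6, 2022.

September 6, 2022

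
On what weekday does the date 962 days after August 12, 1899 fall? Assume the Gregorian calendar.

First find the weekday of Aug 12, 1899. Doomsday rule: the anchor day for the 1800s is Friday. For year 99: 99÷12 = 8 r 3, and 3÷4 = 0, so 8+3+0 = 11.
Friday + 11 ≡ Tuesday — that's 1899's doomsday.
In August the doomsday date is Aug 8.
Aug 12 is 4 days after Aug 8; 4 mod 7 = 4, so Tuesday + 4 = Saturday.
962 mod 7 = 3, so 962 days after a Saturday is Saturday + 3 = Tuesday.

Tuesday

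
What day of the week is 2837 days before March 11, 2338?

Mar 11, 2338 is a Friday.
2837 mod 7 = 2, so 2837 days before a Friday is Friday − 2 = Wednesday.

Wednesday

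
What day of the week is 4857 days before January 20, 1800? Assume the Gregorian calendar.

Jan 20, 1800 is a Monday.
4857 mod 7 = 6, so 4857 days before a Monday is Monday − 6 = Tuesday.

Tuesday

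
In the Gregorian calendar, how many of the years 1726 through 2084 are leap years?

88

Multiples of 4 in [1726,2084]: 90.
Of those, multiples of 100: 3 (not leap unless ÷400).
Multiples of 400: 1.
Leap years = 90 − 3 + 1 = 88.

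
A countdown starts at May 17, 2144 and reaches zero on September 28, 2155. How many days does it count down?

4151

May 17, 2144 → May 17, 2145: 365 days.
May 17, 2145 → May 17, 2146: 365 days.
May 17, 2146 → May 17, 2147: 365 days.
May 17, 2147 → May 17, 2148: 366 days (Feb 29, 2148 is in that span).
May 17, 2148 → May 17, 2149: 365 days.
May 17, 2149 → May 17, 2150: 365 days.
May 17, 2150 → May 17, 2151: 365 days.
May 17, 2151 → May 17, 2152: 366 days (Feb 29, 2152 is in that span).
May 17, 2152 → May 17, 2153: 365 days.
May 17, 2153 → May 17, 2154: 365 days.
May 17, 2154 → May 17, 2155: 365 days.
May 17, 2155 → Jun 17, 2155: 31 days (May has 31).
Jun 17, 2155 → Jul 17, 2155: 30 days (June has 30).
Jul 17, 2155 → Aug 17, 2155: 31 days (July has 31).
Aug 17, 2155 → Sep 17, 2155: 31 days (August has 31).
Sep 17, 2155 → Sep 28, 2155: 11 days.
Total: 4151 days.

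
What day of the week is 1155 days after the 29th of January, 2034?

Jan 29, 2034 is a Sunday.
1155 mod 7 = 0, so 1155 days after a Sunday is Sunday + 0 = Sunday.

Sunday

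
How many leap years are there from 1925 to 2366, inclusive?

107

Multiples of 4 in [1925,2366]: 110.
Of those, multiples of 100: 4 (not leap unless ÷400).
Multiples of 400: 1.
Leap years = 110 − 4 + 1 = 107.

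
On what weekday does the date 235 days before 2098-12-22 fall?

Thursday

Dec 22, 2098 is a Monday.
235 mod 7 = 4, so 235 days before a Monday is Monday − 4 = Thursday.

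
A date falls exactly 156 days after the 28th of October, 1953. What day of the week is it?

Oct 28, 1953 is a Wednesday.
156 mod 7 = 2, so 156 days after a Wednesday is Wednesday + 2 = Friday.

Friday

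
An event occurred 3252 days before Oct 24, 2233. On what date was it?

−365 (one year) → Oct 24, 2232 (2887 left).
−366 (one year; includes Feb 29, 2232) → Oct 24, 2231 (2521 left).
−365 (one year) → Oct 24, 2230 (2156 left).
−365 (one year) → Oct 24, 2229 (1791 left).
−365 (one year) → Oct 24, 2228 (1426 left).
−366 (one year; includes Feb 29, 2228) → Oct 24, 2227 (1060 left).
−365 (one year) → Oct 24, 2226 (695 left).
−365 (one year) → Oct 24, 2225 (330 left).
−24 → Sep 30, 2225 (end of Sep, 30 days; 306 left).
−30 → Aug 31, 2225 (end of Aug, 31 days; 276 left).
−31 → Jul 31, 2225 (end of Jul, 31 days; 245 left).
−31 → Jun 30, 2225 (end of Jun, 30 days; 214 left).
−30 → May 31, 2225 (end of May, 31 days; 184 left).
−31 → Apr 30, 2225 (end of Apr, 30 days; 153 left).
−30 → Mar 31, 2225 (end of Mar, 31 days; 123 left).
−31 → Feb 28, 2225 (end of Feb, 28 days; 92 left).
−28 → Jan 31, 2225 (end of Jan, 31 days; 64 left).
−31 → Dec 31, 2224 (end of Dec, 31 days; 33 left).
−31 → Nov 30, 2224 (end of Nov, 30 days; 2 left).
−2 → Nov 28, 2224.

November 28, 2224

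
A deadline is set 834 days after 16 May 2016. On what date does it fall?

+365 (one year) → May 16, 2017 (469 left).
+365 (one year) → May 16, 2018 (104 left).
May has 31 days: +16 → Jun 1, 2018 (88 left).
Jun has 30 days: +30 → Jul 1, 2018 (58 left).
Jul has 31 days: +31 → Aug 1, 2018 (27 left).
+27 → Aug 28, 2018.

August 28, 2018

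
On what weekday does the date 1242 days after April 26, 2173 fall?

First find the weekday of Apr 26, 2173. Doomsday rule: the anchor day for the 2100s is Sunday. For year 73: 73÷12 = 6 r 1, and 1÷4 = 0, so 6+1+0 = 7.
Sunday + 7 ≡ Sunday — that's 2173's doomsday.
In April the doomsday date is Apr 4.
Apr 26 is 22 days after Apr 4; 22 mod 7 = 1, so Sunday + 1 = Monday.
1242 mod 7 = 3, so 1242 days after a Monday is Monday + 3 = Thursday.

Thursday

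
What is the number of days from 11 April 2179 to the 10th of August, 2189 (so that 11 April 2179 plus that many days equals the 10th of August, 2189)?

Apr 11, 2179 → Apr 11, 2180: 366 days (Feb 29, 2180 is in that span).
Apr 11, 2180 → Apr 11, 2181: 365 days.
Apr 11, 2181 → Apr 11, 2182: 365 days.
Apr 11, 2182 → Apr 11, 2183: 365 days.
Apr 11, 2183 → Apr 11, 2184: 366 days (Feb 29, 2184 is in that span).
Apr 11, 2184 → Apr 11, 2185: 365 days.
Apr 11, 2185 → Apr 11, 2186: 365 days.
Apr 11, 2186 → Apr 11, 2187: 365 days.
Apr 11, 2187 → Apr 11, 2188: 366 days (Feb 29, 2188 is in that span).
Apr 11, 2188 → Apr 11, 2189: 365 days.
Apr 11, 2189 → May 11, 2189: 30 days (April has 30).
May 11, 2189 → Jun 11, 2189: 31 days (May has 31).
Jun 11, 2189 → Jul 11, 2189: 30 days (June has 30).
Jul 11, 2189 → Aug 10, 2189: 30 days.
Total: 3774 days.

3774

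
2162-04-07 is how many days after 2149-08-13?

4620

Aug 13, 2149 → Aug 13, 2150: 365 days.
Aug 13, 2150 → Aug 13, 2151: 365 days.
Aug 13, 2151 → Aug 13, 2152: 366 days (Feb 29, 2152 is in that span).
Aug 13, 2152 → Aug 13, 2153: 365 days.
Aug 13, 2153 → Aug 13, 2154: 365 days.
Aug 13, 2154 → Aug 13, 2155: 365 days.
Aug 13, 2155 → Aug 13, 2156: 366 days (Feb 29, 2156 is in that span).
Aug 13, 2156 → Aug 13, 2157: 365 days.
Aug 13, 2157 → Aug 13, 2158: 365 days.
Aug 13, 2158 → Aug 13, 2159: 365 days.
Aug 13, 2159 → Aug 13, 2160: 366 days (Feb 29, 2160 is in that span).
Aug 13, 2160 → Aug 13, 2161: 365 days.
Aug 13, 2161 → Sep 13, 2161: 31 days (August has 31).
Sep 13, 2161 → Oct 13, 2161: 30 days (September has 30).
Oct 13, 2161 → Nov 13, 2161: 31 days (October has 31).
Nov 13, 2161 → Dec 13, 2161: 30 days (November has 30).
Dec 13, 2161 → Jan 13, 2162: 31 days (December has 31).
Jan 13, 2162 → Feb 13, 2162: 31 days (January has 31).
Feb 13, 2162 → Mar 13, 2162: 28 days (February has 28).
Mar 13, 2162 → Apr 7, 2162: 25 days.
Total: 4620 days.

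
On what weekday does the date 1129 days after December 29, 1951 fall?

First find the weekday of Dec 29, 1951. Doomsday rule: the anchor day for the 1900s is Wednesday. For year 51: 51÷12 = 4 r 3, and 3÷4 = 0, so 4+3+0 = 7.
Wednesday + 7 ≡ Wednesday — that's 1951's doomsday.
In December the doomsday date is Dec 12.
Dec 29 is 17 days after Dec 12; 17 mod 7 = 3, so Wednesday + 3 = Saturday.
1129 mod 7 = 2, so 1129 days after a Saturday is Saturday + 2 = Monday.

Monday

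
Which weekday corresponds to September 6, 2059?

Saturday

Doomsday rule: the anchor day for the 2000s is Tuesday. For year 59: 59÷12 = 4 r 11, and 11÷4 = 2, so 4+11+2 = 17.
Tuesday + 17 ≡ Friday — that's 2059's doomsday.
In September the doomsday date is Sep 5.
Sep 6 is 1 day after Sep 5; 1 mod 7 = 1, so Friday + 1 = Saturday.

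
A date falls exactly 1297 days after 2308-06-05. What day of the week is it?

Sunday

First find the weekday of Jun 5, 2308. Doomsday rule: the anchor day for the 2300s is Wednesday. For year 08: 8÷12 = 0 r 8, and 8÷4 = 2, so 0+8+2 = 10.
Wednesday + 10 ≡ Saturday — that's 2308's doomsday.
In June the doomsday date is Jun 6.
Jun 5 is 1 day before Jun 6; 1 mod 7 = 1, so Saturday − 1 = Friday.
1297 mod 7 = 2, so 1297 days after a Friday is Friday + 2 = Sunday.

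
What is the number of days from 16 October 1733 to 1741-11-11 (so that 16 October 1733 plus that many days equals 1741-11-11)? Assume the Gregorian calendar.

Oct 16, 1733 → Oct 16, 1734: 365 days.
Oct 16, 1734 → Oct 16, 1735: 365 days.
Oct 16, 1735 → Oct 16, 1736: 366 days (Feb 29, 1736 is in that span).
Oct 16, 1736 → Oct 16, 1737: 365 days.
Oct 16, 1737 → Oct 16, 1738: 365 days.
Oct 16, 1738 → Oct 16, 1739: 365 days.
Oct 16, 1739 → Oct 16, 1740: 366 days (Feb 29, 1740 is in that span).
Oct 16, 1740 → Nov 16, 1740: 31 days (October has 31).
Nov 16, 1740 → Dec 16, 1740: 30 days (November has 30).
Dec 16, 1740 → Jan 16, 1741: 31 days (December has 31).
Jan 16, 1741 → Feb 16, 1741: 31 days (January has 31).
Feb 16, 1741 → Mar 16, 1741: 28 days (February has 28).
Mar 16, 1741 → Apr 16, 1741: 31 days (March has 31).
Apr 16, 1741 → May 16, 1741: 30 days (April has 30).
May 16, 1741 → Jun 16, 1741: 31 days (May has 31).
Jun 16, 1741 → Jul 16, 1741: 30 days (June has 30).
Jul 16, 1741 → Aug 16, 1741: 31 days (July has 31).
Aug 16, 1741 → Sep 16, 1741: 31 days (August has 31).
Sep 16, 1741 → Oct 16, 1741: 30 days (September has 30).
Oct 16, 1741 → Nov 11, 1741: 26 days.
Total: 2948 days.

2948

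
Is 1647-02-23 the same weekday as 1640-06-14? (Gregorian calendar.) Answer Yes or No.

No

From Jun 14, 1640 to Feb 23, 1647 is 2445 days.
2445 mod 7 = 2, so they are different weekdays.
(Jun 14, 1640 is a Thursday; Feb 23, 1647 is a Saturday.)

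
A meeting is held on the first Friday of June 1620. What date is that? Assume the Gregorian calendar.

June 5, 1620

June 1, 1620 is a Monday.
The first Friday is therefore June 5 (4 days later).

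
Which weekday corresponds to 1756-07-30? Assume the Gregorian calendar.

Doomsday rule: the anchor day for the 1700s is Sunday. For year 56: 56÷12 = 4 r 8, and 8÷4 = 2, so 4+8+2 = 14.
Sunday + 14 ≡ Sunday — that's 1756's doomsday.
In July the doomsday date is Jul 11.
Jul 30 is 19 days after Jul 11; 19 mod 7 = 5, so Sunday + 5 = Friday.

Friday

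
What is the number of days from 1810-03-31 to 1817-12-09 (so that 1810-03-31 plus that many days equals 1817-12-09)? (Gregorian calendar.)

2810

Mar 31, 1810 → Mar 31, 1811: 365 days.
Mar 31, 1811 → Mar 31, 1812: 366 days (Feb 29, 1812 is in that span).
Mar 31, 1812 → Mar 31, 1813: 365 days.
Mar 31, 1813 → Mar 31, 1814: 365 days.
Mar 31, 1814 → Mar 31, 1815: 365 days.
Mar 31, 1815 → Mar 31, 1816: 366 days (Feb 29, 1816 is in that span).
Mar 31, 1816 → Mar 31, 1817: 365 days.
Mar 31, 1817 → Apr 30, 1817: 30 days (March has 31).
Apr 30, 1817 → May 30, 1817: 30 days (April has 30).
May 30, 1817 → Jun 30, 1817: 31 days (May has 31).
Jun 30, 1817 → Jul 30, 1817: 30 days (June has 30).
Jul 30, 1817 → Aug 30, 1817: 31 days (July has 31).
Aug 30, 1817 → Sep 30, 1817: 31 days (August has 31).
Sep 30, 1817 → Oct 30, 1817: 30 days (September has 30).
Oct 30, 1817 → Nov 30, 1817: 31 days (October has 31).
Nov 30, 1817 → Dec 9, 1817: 9 days.
Total: 2810 days.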